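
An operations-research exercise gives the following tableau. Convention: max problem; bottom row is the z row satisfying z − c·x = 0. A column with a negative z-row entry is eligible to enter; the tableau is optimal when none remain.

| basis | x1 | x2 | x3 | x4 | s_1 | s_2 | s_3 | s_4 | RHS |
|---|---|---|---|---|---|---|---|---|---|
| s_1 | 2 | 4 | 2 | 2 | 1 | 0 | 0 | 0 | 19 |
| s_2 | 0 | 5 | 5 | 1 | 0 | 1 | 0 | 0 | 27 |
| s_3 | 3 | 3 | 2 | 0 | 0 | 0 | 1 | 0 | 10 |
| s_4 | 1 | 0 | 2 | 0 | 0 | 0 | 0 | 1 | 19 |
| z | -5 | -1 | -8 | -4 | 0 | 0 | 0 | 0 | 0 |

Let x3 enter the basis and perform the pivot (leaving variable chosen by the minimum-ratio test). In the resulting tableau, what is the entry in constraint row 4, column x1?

Ratio test on column x3 — row 1: 19/2 = 19/2; row 2: 27/5 = 27/5; row 3: 10/2 = 5; row 4: 19/2 = 19/2. Minimum is 5 at row 3 (s_3 leaves); pivot element 2.
Divide row 3 by 2; eliminate column x3 from the other rows.
Row 4 update in column x1: 1 − 2·(3/2) = -2.

-2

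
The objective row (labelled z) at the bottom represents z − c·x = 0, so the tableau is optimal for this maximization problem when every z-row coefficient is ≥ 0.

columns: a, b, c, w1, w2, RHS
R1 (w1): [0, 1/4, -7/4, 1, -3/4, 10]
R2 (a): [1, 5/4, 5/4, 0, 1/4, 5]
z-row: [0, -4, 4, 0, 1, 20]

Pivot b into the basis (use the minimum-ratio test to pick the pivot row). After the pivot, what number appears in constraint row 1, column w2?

-4/5

Ratio test on column b — row 1: 10/(1/4) = 40; row 2: 5/(5/4) = 4. Minimum is 4 at row 2 (a leaves); pivot element 5/4.
Divide row 2 by 5/4; eliminate column b from the other rows.
Row 1 update in column w2: -3/4 − (1/4)·(1/5) = -4/5.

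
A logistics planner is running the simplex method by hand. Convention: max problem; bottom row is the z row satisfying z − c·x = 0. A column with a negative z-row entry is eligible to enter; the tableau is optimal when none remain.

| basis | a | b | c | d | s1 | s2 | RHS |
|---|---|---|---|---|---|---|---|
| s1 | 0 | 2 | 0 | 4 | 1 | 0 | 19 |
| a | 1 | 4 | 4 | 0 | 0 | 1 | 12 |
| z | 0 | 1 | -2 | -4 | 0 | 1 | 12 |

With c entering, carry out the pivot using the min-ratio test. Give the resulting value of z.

Ratio test on column c — row 1: entry 0 ≤ 0; row 2: 12/4 = 3. Minimum is 3 at row 2 (a leaves); pivot element 4.
Pivot on row 2; the z-row RHS becomes 12 − (-2)·3 = 18.

18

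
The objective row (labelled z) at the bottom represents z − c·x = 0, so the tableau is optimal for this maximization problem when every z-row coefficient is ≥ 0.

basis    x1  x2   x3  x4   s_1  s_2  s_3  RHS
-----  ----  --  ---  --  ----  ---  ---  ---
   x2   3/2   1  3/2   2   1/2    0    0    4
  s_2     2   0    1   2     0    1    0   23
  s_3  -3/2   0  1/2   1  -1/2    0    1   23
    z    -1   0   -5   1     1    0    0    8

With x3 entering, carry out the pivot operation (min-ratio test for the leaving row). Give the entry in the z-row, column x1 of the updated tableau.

Ratio test on column x3 — row 1: 4/(3/2) = 8/3; row 2: 23/1 = 23; row 3: 23/(1/2) = 46. Minimum is 8/3 at row 1 (x2 leaves); pivot element 3/2.
Divide row 1 by 3/2; eliminate column x3 from the other rows.
z-row update in column x1: -1 − (-5)·1 = 4.

4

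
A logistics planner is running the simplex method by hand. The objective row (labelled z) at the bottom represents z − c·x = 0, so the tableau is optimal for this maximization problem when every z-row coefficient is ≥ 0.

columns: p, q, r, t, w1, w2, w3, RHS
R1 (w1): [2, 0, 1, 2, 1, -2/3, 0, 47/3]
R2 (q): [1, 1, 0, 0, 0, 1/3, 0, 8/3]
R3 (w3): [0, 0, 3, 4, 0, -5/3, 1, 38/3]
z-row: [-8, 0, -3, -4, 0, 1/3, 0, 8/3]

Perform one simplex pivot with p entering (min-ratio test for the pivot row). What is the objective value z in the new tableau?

24

Ratio test on column p — row 1: (47/3)/2 = 47/6; row 2: (8/3)/1 = 8/3; row 3: entry 0 ≤ 0. Minimum is 8/3 at row 2 (q leaves); pivot element 1.
Pivot on row 2; the z-row RHS becomes 8/3 − (-8)·(8/3) = 24.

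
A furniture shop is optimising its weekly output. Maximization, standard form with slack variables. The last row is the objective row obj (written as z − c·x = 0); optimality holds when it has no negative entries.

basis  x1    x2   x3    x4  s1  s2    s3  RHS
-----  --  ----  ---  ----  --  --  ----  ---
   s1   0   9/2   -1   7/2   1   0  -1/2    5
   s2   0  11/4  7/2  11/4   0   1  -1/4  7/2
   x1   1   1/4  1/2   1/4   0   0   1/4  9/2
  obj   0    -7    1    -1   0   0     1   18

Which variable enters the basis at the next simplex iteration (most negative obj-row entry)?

x2

Negative obj-row entries: x2: -7, x4: -1.
The most negative is -7 in column x2, so x2 enters.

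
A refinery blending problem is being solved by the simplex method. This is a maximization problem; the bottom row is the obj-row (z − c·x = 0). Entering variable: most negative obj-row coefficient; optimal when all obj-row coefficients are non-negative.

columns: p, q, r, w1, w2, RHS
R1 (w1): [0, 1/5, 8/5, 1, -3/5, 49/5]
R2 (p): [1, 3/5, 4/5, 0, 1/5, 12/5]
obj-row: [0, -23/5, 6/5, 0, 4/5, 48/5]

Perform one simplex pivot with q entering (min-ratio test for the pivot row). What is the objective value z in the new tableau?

28

Ratio test on column q — row 1: (49/5)/(1/5) = 49; row 2: (12/5)/(3/5) = 4. Minimum is 4 at row 2 (p leaves); pivot element 3/5.
Pivot on row 2; the obj-row RHS becomes 48/5 − (-23/5)·4 = 28.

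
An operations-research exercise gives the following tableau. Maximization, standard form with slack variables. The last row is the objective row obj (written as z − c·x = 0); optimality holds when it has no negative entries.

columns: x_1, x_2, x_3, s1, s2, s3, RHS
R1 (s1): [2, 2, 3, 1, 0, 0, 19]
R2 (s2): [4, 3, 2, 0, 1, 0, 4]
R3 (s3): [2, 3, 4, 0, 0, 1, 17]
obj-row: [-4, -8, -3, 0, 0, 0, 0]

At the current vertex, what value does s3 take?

s3 is basic (row 3); its value is the RHS of that row, 17.

17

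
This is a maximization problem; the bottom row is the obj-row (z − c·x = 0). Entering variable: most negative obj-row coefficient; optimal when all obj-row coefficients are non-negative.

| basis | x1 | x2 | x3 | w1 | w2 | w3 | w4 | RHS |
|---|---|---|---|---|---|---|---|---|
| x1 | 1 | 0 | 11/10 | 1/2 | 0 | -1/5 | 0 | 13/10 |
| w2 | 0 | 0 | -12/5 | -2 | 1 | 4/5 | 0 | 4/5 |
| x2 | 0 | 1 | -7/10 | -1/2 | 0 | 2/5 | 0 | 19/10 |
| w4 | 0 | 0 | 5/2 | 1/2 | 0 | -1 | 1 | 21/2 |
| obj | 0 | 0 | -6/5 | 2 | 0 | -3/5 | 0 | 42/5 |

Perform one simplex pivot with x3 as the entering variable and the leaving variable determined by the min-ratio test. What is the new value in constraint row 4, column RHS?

83/11

Ratio test on column x3 — row 1: (13/10)/(11/10) = 13/11; row 2: entry -12/5 ≤ 0; row 3: entry -7/10 ≤ 0; row 4: (21/2)/(5/2) = 21/5. Minimum is 13/11 at row 1 (x1 leaves); pivot element 11/10.
Divide row 1 by 11/10; eliminate column x3 from the other rows.
Row 4 update in column RHS: 21/2 − (5/2)·(13/11) = 83/11.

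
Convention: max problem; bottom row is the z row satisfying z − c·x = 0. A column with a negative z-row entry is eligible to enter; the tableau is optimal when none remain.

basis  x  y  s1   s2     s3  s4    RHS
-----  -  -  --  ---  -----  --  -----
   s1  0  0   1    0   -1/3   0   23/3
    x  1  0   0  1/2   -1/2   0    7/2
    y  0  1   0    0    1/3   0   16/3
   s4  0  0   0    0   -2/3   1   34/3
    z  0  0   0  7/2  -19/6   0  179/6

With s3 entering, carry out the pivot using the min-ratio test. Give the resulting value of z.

161/2

Ratio test on column s3 — row 1: entry -1/3 ≤ 0; row 2: entry -1/2 ≤ 0; row 3: (16/3)/(1/3) = 16; row 4: entry -2/3 ≤ 0. Minimum is 16 at row 3 (y leaves); pivot element 1/3.
Pivot on row 3; the z-row RHS becomes 179/6 − (-19/6)·16 = 161/2.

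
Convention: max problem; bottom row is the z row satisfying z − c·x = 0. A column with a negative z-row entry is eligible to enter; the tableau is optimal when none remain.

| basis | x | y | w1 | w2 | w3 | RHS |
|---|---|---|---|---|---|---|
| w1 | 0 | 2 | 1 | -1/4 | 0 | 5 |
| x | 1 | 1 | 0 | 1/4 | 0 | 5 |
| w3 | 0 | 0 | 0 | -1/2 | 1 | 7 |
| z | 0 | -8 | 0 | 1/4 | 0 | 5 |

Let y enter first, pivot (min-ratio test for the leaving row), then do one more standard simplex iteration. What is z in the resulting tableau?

30

Ratio test on column y — row 1: 5/2 = 5/2; row 2: 5/1 = 5; row 3: entry 0 ≤ 0. Minimum is 5/2 at row 1 (w1 leaves); pivot element 2.
Pivot on row 1; the z-row RHS becomes 5 − (-8)·(5/2) = 25.
Next entering variable (most negative z-row entry -3/4): w2.
Ratio test on column w2 — row 1: entry -1/8 ≤ 0; row 2: (5/2)/(3/8) = 20/3; row 3: entry -1/2 ≤ 0. Minimum is 20/3 at row 2 (x leaves); pivot element 3/8.
After the second pivot the z-row RHS is 25 − (-3/4)·(20/3) = 30.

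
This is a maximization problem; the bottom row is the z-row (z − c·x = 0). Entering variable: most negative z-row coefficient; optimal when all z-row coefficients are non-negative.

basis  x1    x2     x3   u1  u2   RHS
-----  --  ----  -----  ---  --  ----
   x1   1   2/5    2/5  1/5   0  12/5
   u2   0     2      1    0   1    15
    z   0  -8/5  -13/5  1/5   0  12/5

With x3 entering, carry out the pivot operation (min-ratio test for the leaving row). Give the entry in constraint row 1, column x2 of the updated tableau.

Ratio test on column x3 — row 1: (12/5)/(2/5) = 6; row 2: 15/1 = 15. Minimum is 6 at row 1 (x1 leaves); pivot element 2/5.
Divide row 1 by 2/5; eliminate column x3 from the other rows.
In the new row 1, the x2 entry is the old entry divided by the pivot: (2/5)/(2/5) = 1.

1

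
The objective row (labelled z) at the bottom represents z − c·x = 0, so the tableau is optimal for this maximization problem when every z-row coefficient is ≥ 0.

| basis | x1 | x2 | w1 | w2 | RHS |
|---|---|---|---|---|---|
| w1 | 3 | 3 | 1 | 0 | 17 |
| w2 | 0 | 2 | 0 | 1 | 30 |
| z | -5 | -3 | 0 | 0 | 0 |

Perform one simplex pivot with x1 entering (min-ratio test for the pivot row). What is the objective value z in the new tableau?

85/3

Ratio test on column x1 — row 1: 17/3 = 17/3; row 2: entry 0 ≤ 0. Minimum is 17/3 at row 1 (w1 leaves); pivot element 3.
Pivot on row 1; the z-row RHS becomes 0 − (-5)·(17/3) = 85/3.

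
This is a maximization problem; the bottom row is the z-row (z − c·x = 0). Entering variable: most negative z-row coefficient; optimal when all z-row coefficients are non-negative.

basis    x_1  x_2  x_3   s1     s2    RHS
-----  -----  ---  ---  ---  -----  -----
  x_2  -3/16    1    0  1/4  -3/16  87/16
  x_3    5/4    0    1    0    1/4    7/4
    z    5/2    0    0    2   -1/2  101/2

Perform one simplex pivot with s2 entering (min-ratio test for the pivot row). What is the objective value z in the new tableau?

Ratio test on column s2 — row 1: entry -3/16 ≤ 0; row 2: (7/4)/(1/4) = 7. Minimum is 7 at row 2 (x_3 leaves); pivot element 1/4.
Pivot on row 2; the z-row RHS becomes 101/2 − (-1/2)·7 = 54.

54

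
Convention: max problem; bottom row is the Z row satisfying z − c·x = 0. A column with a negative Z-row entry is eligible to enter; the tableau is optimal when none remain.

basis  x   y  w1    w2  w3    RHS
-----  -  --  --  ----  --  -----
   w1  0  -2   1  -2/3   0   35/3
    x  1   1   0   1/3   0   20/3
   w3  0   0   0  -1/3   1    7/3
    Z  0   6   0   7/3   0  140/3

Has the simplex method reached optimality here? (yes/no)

Every Z-row coefficient is ≥ 0, so the tableau is optimal.

yes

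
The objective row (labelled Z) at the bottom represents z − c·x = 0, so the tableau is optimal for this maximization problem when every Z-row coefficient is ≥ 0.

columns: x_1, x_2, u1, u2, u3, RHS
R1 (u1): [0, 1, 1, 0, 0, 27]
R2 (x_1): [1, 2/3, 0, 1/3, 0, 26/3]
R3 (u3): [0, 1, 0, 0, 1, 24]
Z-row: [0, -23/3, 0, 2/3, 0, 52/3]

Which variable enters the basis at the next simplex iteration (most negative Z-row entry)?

x_2

Negative Z-row entries: x_2: -23/3.
The most negative is -23/3 in column x_2, so x_2 enters.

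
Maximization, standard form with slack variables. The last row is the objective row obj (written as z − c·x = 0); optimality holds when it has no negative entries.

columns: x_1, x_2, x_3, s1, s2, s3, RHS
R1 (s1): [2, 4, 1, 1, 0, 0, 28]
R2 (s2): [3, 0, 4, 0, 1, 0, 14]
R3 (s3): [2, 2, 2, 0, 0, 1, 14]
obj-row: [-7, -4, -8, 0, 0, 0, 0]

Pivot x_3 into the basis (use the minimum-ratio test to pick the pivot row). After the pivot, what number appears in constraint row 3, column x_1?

1/2

Ratio test on column x_3 — row 1: 28/1 = 28; row 2: 14/4 = 7/2; row 3: 14/2 = 7. Minimum is 7/2 at row 2 (s2 leaves); pivot element 4.
Divide row 2 by 4; eliminate column x_3 from the other rows.
Row 3 update in column x_1: 2 − 2·(3/4) = 1/2.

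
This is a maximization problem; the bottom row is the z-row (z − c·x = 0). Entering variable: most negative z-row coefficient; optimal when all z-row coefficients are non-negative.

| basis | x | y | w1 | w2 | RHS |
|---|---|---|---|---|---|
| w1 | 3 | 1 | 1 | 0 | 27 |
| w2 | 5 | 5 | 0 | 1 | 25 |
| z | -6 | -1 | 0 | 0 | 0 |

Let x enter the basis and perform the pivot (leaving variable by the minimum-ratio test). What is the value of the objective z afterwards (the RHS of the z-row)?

Ratio test on column x — row 1: 27/3 = 9; row 2: 25/5 = 5. Minimum is 5 at row 2 (w2 leaves); pivot element 5.
Pivot on row 2; the z-row RHS becomes 0 − (-6)·5 = 30.

30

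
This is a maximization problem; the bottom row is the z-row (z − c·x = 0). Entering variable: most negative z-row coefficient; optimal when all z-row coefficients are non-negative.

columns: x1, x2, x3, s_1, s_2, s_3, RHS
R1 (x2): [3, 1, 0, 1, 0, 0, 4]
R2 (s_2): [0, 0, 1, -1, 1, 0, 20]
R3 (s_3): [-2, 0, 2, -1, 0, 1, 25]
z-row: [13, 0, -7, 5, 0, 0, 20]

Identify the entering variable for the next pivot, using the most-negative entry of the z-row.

x3

Negative z-row entries: x3: -7.
The most negative is -7 in column x3, so x3 enters.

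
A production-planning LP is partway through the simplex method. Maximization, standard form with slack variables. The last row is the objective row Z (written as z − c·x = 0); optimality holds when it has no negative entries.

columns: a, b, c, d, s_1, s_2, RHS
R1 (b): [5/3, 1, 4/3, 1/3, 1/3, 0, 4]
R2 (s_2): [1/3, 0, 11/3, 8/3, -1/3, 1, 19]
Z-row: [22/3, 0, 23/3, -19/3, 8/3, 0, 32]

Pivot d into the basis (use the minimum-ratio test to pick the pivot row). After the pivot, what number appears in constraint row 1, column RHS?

13/8

Ratio test on column d — row 1: 4/(1/3) = 12; row 2: 19/(8/3) = 57/8. Minimum is 57/8 at row 2 (s_2 leaves); pivot element 8/3.
Divide row 2 by 8/3; eliminate column d from the other rows.
Row 1 update in column RHS: 4 − (1/3)·(57/8) = 13/8.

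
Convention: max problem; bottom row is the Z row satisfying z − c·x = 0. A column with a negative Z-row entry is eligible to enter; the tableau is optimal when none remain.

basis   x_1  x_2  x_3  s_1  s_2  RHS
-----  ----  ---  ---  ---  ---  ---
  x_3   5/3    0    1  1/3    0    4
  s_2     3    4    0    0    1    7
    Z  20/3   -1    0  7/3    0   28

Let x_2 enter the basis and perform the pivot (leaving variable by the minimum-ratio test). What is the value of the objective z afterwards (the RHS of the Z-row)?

Ratio test on column x_2 — row 1: entry 0 ≤ 0; row 2: 7/4 = 7/4. Minimum is 7/4 at row 2 (s_2 leaves); pivot element 4.
Pivot on row 2; the Z-row RHS becomes 28 − (-1)·(7/4) = 119/4.

119/4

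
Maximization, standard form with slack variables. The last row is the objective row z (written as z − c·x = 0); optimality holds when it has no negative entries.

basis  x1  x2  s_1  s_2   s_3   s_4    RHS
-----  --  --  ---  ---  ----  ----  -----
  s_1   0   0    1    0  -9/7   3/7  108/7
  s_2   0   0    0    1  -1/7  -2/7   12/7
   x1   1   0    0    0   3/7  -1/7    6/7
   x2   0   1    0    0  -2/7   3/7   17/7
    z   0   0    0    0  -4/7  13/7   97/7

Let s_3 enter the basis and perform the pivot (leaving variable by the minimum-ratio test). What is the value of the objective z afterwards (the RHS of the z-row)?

15

Ratio test on column s_3 — row 1: entry -9/7 ≤ 0; row 2: entry -1/7 ≤ 0; row 3: (6/7)/(3/7) = 2; row 4: entry -2/7 ≤ 0. Minimum is 2 at row 3 (x1 leaves); pivot element 3/7.
Pivot on row 3; the z-row RHS becomes 97/7 − (-4/7)·2 = 15.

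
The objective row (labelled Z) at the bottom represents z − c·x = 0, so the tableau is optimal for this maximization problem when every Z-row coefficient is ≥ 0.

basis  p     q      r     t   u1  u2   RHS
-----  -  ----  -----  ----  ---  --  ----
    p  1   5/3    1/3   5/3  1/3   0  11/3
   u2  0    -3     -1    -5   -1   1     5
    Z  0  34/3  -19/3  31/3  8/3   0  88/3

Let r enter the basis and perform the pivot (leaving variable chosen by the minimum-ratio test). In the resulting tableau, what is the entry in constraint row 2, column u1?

0

Ratio test on column r — row 1: (11/3)/(1/3) = 11; row 2: entry -1 ≤ 0. Minimum is 11 at row 1 (p leaves); pivot element 1/3.
Divide row 1 by 1/3; eliminate column r from the other rows.
Row 2 update in column u1: -1 − (-1)·1 = 0.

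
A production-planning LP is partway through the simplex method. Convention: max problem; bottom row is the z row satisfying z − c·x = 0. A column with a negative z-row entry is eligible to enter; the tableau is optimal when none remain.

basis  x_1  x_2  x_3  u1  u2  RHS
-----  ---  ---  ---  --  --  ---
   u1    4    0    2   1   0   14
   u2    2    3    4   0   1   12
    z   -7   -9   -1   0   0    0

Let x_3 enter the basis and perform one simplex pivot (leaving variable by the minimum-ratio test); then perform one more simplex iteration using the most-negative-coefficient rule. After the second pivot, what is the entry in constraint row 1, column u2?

0

Ratio test on column x_3 — row 1: 14/2 = 7; row 2: 12/4 = 3. Minimum is 3 at row 2 (u2 leaves); pivot element 4.
Divide row 2 by 4; eliminate column x_3 from the other rows.
Second iteration: most negative z-row entry is -33/4 in column x_2, so x_2 enters.
Ratio test on column x_2 — row 1: entry -3/2 ≤ 0; row 2: 3/(3/4) = 4. Minimum is 4 at row 2 (x_3 leaves); pivot element 3/4.
Divide row 2 by 3/4; eliminate column x_2 from the other rows.
After both pivots, the entry at constraint row 1, column u2 is 0.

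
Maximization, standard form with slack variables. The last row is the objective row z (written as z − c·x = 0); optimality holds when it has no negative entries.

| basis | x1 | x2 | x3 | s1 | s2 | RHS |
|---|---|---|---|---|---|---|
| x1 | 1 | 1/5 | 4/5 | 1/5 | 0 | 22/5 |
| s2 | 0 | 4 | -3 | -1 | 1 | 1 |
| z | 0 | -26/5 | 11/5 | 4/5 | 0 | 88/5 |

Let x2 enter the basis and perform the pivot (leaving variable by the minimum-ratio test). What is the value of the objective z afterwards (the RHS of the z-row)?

189/10

Ratio test on column x2 — row 1: (22/5)/(1/5) = 22; row 2: 1/4 = 1/4. Minimum is 1/4 at row 2 (s2 leaves); pivot element 4.
Pivot on row 2; the z-row RHS becomes 88/5 − (-26/5)·(1/4) = 189/10.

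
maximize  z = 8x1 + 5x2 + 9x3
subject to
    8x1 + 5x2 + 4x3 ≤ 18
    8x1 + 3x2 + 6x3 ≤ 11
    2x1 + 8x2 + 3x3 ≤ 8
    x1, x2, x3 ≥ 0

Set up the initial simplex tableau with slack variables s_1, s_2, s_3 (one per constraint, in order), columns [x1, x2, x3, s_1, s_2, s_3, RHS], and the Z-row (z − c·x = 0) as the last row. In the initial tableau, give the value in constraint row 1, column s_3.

0

Slack s_3 belongs to constraint 3; its column is the unit vector e_3, so the entry in row 1 is 0.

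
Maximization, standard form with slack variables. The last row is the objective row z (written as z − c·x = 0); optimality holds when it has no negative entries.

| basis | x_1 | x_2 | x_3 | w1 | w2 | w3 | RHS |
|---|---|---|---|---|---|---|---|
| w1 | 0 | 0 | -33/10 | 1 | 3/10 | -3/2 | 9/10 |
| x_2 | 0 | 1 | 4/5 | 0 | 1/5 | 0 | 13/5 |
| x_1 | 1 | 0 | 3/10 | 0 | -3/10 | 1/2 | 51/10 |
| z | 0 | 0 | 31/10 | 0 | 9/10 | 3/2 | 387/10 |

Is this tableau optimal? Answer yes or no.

Every z-row coefficient is ≥ 0, so the tableau is optimal.

yes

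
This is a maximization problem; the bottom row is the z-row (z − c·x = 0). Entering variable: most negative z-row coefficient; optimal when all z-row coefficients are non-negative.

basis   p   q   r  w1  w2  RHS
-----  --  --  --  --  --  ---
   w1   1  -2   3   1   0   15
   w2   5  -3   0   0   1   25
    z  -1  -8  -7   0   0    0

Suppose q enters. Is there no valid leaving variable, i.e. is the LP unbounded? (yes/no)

Every constraint-row entry in column q is ≤ 0, so increasing q is unbounded.

yes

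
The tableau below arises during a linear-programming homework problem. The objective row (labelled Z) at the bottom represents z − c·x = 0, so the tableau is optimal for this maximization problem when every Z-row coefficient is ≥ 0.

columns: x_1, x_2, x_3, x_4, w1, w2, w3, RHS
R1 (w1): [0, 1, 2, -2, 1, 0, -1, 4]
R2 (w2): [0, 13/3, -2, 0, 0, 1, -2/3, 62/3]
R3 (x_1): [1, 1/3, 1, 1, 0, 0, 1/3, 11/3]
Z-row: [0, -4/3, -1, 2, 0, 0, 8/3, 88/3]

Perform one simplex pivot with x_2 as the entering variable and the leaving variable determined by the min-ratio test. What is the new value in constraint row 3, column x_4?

5/3

Ratio test on column x_2 — row 1: 4/1 = 4; row 2: (62/3)/(13/3) = 62/13; row 3: (11/3)/(1/3) = 11. Minimum is 4 at row 1 (w1 leaves); pivot element 1.
Divide row 1 by 1; eliminate column x_2 from the other rows.
Row 3 update in column x_4: 1 − (1/3)·(-2) = 5/3.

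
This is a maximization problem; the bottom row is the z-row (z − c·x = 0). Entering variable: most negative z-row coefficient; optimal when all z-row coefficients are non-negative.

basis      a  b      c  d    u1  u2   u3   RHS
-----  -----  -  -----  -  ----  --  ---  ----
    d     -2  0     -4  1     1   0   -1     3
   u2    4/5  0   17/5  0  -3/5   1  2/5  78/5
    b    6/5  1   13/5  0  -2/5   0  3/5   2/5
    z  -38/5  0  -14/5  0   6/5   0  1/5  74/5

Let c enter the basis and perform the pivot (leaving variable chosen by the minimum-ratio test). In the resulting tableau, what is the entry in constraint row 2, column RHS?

Ratio test on column c — row 1: entry -4 ≤ 0; row 2: (78/5)/(17/5) = 78/17; row 3: (2/5)/(13/5) = 2/13. Minimum is 2/13 at row 3 (b leaves); pivot element 13/5.
Divide row 3 by 13/5; eliminate column c from the other rows.
Row 2 update in column RHS: 78/5 − (17/5)·(2/13) = 196/13.

196/13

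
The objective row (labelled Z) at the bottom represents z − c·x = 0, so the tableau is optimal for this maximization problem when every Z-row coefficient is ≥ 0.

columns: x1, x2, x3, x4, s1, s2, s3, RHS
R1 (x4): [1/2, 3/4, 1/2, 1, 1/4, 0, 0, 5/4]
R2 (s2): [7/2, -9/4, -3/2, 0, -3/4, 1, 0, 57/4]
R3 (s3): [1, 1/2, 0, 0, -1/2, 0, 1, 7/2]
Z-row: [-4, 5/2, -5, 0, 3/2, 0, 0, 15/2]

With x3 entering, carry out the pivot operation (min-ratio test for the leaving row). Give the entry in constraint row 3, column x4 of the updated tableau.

Ratio test on column x3 — row 1: (5/4)/(1/2) = 5/2; row 2: entry -3/2 ≤ 0; row 3: entry 0 ≤ 0. Minimum is 5/2 at row 1 (x4 leaves); pivot element 1/2.
Divide row 1 by 1/2; eliminate column x3 from the other rows.
Row 3 update in column x4: 0 − 0·2 = 0.

0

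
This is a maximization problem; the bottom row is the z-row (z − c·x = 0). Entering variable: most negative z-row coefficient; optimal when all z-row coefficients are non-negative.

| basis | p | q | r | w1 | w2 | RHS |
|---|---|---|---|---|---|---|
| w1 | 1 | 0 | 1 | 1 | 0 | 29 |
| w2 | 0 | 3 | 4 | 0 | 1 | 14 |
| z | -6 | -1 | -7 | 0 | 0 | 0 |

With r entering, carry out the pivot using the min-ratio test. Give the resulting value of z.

49/2

Ratio test on column r — row 1: 29/1 = 29; row 2: 14/4 = 7/2. Minimum is 7/2 at row 2 (w2 leaves); pivot element 4.
Pivot on row 2; the z-row RHS becomes 0 − (-7)·(7/2) = 49/2.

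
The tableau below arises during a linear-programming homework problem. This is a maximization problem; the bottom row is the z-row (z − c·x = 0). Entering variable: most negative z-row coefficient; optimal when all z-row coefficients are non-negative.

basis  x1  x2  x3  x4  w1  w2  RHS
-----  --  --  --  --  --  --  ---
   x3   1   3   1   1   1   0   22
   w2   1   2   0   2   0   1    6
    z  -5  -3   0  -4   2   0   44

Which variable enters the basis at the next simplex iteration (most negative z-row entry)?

x1

Negative z-row entries: x1: -5, x2: -3, x4: -4.
The most negative is -5 in column x1, so x1 enters.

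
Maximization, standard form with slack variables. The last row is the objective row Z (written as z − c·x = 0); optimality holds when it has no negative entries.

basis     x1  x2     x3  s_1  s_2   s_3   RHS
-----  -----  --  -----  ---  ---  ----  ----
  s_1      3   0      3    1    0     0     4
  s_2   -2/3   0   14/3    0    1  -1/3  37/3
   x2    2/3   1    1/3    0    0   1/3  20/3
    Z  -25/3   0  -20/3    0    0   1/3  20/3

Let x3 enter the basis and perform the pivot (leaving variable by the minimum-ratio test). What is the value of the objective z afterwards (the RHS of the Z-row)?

Ratio test on column x3 — row 1: 4/3 = 4/3; row 2: (37/3)/(14/3) = 37/14; row 3: (20/3)/(1/3) = 20. Minimum is 4/3 at row 1 (s_1 leaves); pivot element 3.
Pivot on row 1; the Z-row RHS becomes 20/3 − (-20/3)·(4/3) = 140/9.

140/9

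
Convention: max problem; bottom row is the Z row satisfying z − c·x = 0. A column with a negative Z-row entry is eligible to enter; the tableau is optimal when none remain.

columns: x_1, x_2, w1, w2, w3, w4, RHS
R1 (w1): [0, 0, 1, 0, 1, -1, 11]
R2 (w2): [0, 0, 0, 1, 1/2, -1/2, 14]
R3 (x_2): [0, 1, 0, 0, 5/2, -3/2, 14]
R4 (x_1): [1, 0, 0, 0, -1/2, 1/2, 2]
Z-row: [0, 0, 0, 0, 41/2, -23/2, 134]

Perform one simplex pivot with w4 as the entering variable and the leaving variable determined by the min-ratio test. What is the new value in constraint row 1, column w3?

0

Ratio test on column w4 — row 1: entry -1 ≤ 0; row 2: entry -1/2 ≤ 0; row 3: entry -3/2 ≤ 0; row 4: 2/(1/2) = 4. Minimum is 4 at row 4 (x_1 leaves); pivot element 1/2.
Divide row 4 by 1/2; eliminate column w4 from the other rows.
Row 1 update in column w3: 1 − (-1)·(-1) = 0.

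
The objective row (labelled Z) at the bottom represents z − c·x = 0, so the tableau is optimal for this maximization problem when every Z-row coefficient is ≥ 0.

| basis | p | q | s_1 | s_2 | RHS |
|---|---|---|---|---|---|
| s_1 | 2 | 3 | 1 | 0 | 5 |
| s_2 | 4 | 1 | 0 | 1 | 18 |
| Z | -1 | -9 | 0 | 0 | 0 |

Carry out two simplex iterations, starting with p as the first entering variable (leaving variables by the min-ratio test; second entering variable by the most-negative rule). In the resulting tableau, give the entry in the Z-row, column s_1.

Ratio test on column p — row 1: 5/2 = 5/2; row 2: 18/4 = 9/2. Minimum is 5/2 at row 1 (s_1 leaves); pivot element 2.
Divide row 1 by 2; eliminate column p from the other rows.
Second iteration: most negative Z-row entry is -15/2 in column q, so q enters.
Ratio test on column q — row 1: (5/2)/(3/2) = 5/3; row 2: entry -5 ≤ 0. Minimum is 5/3 at row 1 (p leaves); pivot element 3/2.
Divide row 1 by 3/2; eliminate column q from the other rows.
After both pivots, the entry at the Z-row, column s_1 is 3.

3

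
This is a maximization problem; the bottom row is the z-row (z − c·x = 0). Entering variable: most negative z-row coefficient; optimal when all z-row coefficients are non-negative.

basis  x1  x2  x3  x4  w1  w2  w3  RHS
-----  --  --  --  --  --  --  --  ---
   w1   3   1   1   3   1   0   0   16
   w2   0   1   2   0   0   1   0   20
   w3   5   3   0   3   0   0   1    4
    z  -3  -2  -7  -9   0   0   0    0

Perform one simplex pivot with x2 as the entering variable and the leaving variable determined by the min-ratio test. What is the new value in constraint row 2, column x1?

-5/3

Ratio test on column x2 — row 1: 16/1 = 16; row 2: 20/1 = 20; row 3: 4/3 = 4/3. Minimum is 4/3 at row 3 (w3 leaves); pivot element 3.
Divide row 3 by 3; eliminate column x2 from the other rows.
Row 2 update in column x1: 0 − 1·(5/3) = -5/3.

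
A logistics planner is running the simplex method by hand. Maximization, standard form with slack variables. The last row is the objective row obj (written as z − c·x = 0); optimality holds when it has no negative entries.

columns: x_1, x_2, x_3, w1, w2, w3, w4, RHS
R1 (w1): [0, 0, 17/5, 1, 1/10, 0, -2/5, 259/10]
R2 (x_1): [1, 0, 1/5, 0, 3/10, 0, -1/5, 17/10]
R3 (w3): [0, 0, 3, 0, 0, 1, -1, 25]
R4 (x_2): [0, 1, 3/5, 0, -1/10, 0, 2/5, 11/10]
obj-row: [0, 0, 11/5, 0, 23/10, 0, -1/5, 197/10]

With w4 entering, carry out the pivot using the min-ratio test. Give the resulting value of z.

Ratio test on column w4 — row 1: entry -2/5 ≤ 0; row 2: entry -1/5 ≤ 0; row 3: entry -1 ≤ 0; row 4: (11/10)/(2/5) = 11/4. Minimum is 11/4 at row 4 (x_2 leaves); pivot element 2/5.
Pivot on row 4; the obj-row RHS becomes 197/10 − (-1/5)·(11/4) = 81/4.

81/4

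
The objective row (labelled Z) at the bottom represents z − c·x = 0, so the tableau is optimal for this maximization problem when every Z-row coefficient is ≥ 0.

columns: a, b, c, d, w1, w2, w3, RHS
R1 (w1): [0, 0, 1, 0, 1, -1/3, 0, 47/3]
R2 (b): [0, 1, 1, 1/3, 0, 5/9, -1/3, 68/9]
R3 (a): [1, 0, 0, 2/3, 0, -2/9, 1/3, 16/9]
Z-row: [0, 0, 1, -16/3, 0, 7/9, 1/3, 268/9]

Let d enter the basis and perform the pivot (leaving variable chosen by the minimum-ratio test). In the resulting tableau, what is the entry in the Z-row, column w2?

-1

Ratio test on column d — row 1: entry 0 ≤ 0; row 2: (68/9)/(1/3) = 68/3; row 3: (16/9)/(2/3) = 8/3. Minimum is 8/3 at row 3 (a leaves); pivot element 2/3.
Divide row 3 by 2/3; eliminate column d from the other rows.
Z-row update in column w2: 7/9 − (-16/3)·(-1/3) = -1.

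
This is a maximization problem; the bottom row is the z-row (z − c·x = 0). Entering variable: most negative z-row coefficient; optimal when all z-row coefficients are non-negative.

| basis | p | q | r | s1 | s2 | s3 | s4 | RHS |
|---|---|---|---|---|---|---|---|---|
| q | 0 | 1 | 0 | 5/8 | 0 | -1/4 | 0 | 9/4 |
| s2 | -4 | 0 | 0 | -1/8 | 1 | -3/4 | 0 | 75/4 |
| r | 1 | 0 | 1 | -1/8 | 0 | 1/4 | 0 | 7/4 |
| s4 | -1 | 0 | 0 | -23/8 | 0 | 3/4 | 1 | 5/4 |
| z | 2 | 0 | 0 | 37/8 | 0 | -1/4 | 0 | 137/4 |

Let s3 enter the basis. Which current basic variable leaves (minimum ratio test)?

Column s3 entries and ratios — q: -1/4 ≤ 0, skip; s2: -3/4 ≤ 0, skip; r: (7/4)/(1/4) = 7; s4: (5/4)/(3/4) = 5/3.
Smallest ratio is 5/3 in the row of s4, so s4 leaves.

s4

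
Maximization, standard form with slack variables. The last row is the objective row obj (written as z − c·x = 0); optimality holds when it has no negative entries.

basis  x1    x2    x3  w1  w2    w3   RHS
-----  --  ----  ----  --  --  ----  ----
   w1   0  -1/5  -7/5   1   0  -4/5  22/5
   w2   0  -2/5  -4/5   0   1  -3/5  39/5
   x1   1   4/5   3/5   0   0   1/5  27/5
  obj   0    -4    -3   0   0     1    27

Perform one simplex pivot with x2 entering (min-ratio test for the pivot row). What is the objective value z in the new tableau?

Ratio test on column x2 — row 1: entry -1/5 ≤ 0; row 2: entry -2/5 ≤ 0; row 3: (27/5)/(4/5) = 27/4. Minimum is 27/4 at row 3 (x1 leaves); pivot element 4/5.
Pivot on row 3; the obj-row RHS becomes 27 − (-4)·(27/4) = 54.

54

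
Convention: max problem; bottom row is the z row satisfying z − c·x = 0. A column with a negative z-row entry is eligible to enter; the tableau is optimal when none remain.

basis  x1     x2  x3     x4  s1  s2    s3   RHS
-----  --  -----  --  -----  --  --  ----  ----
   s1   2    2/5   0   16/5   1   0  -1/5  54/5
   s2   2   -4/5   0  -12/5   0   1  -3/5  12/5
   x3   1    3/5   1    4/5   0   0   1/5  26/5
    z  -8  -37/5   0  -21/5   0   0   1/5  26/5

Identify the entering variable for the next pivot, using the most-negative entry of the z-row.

x1

Negative z-row entries: x1: -8, x2: -37/5, x4: -21/5.
The most negative is -8 in column x1, so x1 enters.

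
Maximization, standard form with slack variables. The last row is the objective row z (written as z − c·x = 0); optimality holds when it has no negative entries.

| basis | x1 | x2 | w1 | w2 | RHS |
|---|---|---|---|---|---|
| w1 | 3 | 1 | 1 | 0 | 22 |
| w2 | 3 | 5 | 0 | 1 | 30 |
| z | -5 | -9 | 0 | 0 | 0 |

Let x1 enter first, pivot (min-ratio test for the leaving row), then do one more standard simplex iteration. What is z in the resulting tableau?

154/3

Ratio test on column x1 — row 1: 22/3 = 22/3; row 2: 30/3 = 10. Minimum is 22/3 at row 1 (w1 leaves); pivot element 3.
Pivot on row 1; the z-row RHS becomes 0 − (-5)·(22/3) = 110/3.
Next entering variable (most negative z-row entry -22/3): x2.
Ratio test on column x2 — row 1: (22/3)/(1/3) = 22; row 2: 8/4 = 2. Minimum is 2 at row 2 (w2 leaves); pivot element 4.
After the second pivot the z-row RHS is 110/3 − (-22/3)·2 = 154/3.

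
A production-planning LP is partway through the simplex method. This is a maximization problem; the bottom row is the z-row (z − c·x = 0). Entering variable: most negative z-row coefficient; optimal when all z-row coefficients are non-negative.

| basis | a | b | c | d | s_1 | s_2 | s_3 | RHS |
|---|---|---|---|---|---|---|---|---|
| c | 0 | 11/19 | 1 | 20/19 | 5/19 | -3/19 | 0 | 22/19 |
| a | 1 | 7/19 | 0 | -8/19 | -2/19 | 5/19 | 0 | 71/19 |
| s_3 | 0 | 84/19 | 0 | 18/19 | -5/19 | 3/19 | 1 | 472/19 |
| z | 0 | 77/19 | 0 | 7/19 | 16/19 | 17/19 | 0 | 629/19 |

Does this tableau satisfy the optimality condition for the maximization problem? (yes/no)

Every z-row coefficient is ≥ 0, so the tableau is optimal.

yes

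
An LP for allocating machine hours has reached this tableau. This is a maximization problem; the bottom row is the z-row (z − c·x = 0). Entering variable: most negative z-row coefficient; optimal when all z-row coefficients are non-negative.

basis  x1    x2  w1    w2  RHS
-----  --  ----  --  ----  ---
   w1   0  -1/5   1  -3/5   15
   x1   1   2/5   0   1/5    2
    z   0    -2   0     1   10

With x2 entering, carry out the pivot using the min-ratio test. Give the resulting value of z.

Ratio test on column x2 — row 1: entry -1/5 ≤ 0; row 2: 2/(2/5) = 5. Minimum is 5 at row 2 (x1 leaves); pivot element 2/5.
Pivot on row 2; the z-row RHS becomes 10 − (-2)·5 = 20.

20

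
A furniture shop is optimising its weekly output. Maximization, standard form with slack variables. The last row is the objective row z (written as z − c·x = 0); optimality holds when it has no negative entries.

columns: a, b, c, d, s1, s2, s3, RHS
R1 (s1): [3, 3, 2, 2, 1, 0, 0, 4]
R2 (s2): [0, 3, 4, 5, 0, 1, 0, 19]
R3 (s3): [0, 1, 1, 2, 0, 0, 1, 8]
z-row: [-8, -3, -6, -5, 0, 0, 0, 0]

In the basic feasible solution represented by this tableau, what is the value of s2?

s2 is basic (row 2); its value is the RHS of that row, 19.

19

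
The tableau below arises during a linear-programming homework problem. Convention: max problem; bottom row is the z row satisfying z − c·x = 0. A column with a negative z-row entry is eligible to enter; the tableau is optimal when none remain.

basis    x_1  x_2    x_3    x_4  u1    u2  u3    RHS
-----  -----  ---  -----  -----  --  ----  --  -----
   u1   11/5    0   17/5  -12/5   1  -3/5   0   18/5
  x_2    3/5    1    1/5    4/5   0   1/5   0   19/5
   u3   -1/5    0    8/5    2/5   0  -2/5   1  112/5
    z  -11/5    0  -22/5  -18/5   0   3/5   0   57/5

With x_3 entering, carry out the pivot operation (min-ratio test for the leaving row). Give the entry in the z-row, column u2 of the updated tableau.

Ratio test on column x_3 — row 1: (18/5)/(17/5) = 18/17; row 2: (19/5)/(1/5) = 19; row 3: (112/5)/(8/5) = 14. Minimum is 18/17 at row 1 (u1 leaves); pivot element 17/5.
Divide row 1 by 17/5; eliminate column x_3 from the other rows.
z-row update in column u2: 3/5 − (-22/5)·(-3/17) = -3/17.

-3/17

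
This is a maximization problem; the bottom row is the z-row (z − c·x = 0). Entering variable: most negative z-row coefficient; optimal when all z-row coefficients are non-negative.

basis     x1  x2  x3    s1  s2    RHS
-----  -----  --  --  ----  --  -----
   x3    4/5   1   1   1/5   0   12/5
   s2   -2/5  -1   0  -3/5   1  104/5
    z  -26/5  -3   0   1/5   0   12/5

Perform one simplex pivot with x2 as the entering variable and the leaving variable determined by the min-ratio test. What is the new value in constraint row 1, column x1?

4/5

Ratio test on column x2 — row 1: (12/5)/1 = 12/5; row 2: entry -1 ≤ 0. Minimum is 12/5 at row 1 (x3 leaves); pivot element 1.
Divide row 1 by 1; eliminate column x2 from the other rows.
In the new row 1, the x1 entry is the old entry divided by the pivot: (4/5)/1 = 4/5.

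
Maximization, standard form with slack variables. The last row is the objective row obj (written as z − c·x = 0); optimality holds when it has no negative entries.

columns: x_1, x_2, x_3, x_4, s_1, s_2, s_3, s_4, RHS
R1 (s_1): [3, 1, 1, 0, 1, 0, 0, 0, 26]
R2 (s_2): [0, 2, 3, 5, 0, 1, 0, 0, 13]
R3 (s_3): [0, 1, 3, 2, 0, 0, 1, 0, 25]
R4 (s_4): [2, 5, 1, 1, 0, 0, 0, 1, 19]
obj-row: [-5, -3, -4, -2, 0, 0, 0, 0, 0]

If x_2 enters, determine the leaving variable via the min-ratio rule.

Column x_2 entries and ratios — s_1: 26/1 = 26; s_2: 13/2 = 13/2; s_3: 25/1 = 25; s_4: 19/5 = 19/5.
Smallest ratio is 19/5 in the row of s_4, so s_4 leaves.

s_4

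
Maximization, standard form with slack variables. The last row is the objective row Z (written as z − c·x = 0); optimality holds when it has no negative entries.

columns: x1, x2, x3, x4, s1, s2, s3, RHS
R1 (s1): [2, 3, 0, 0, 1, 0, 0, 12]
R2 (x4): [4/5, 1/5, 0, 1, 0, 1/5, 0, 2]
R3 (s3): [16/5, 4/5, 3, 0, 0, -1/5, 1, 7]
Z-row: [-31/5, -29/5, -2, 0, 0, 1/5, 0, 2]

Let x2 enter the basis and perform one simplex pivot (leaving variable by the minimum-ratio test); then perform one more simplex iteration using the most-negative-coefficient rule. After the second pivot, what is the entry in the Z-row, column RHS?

Ratio test on column x2 — row 1: 12/3 = 4; row 2: 2/(1/5) = 10; row 3: 7/(4/5) = 35/4. Minimum is 4 at row 1 (s1 leaves); pivot element 3.
Divide row 1 by 3; eliminate column x2 from the other rows.
Second iteration: most negative Z-row entry is -7/3 in column x1, so x1 enters.
Ratio test on column x1 — row 1: 4/(2/3) = 6; row 2: (6/5)/(2/3) = 9/5; row 3: (19/5)/(8/3) = 57/40. Minimum is 57/40 at row 3 (s3 leaves); pivot element 8/3.
Divide row 3 by 8/3; eliminate column x1 from the other rows.
After both pivots, the entry at the Z-row, column RHS is 1141/40.

1141/40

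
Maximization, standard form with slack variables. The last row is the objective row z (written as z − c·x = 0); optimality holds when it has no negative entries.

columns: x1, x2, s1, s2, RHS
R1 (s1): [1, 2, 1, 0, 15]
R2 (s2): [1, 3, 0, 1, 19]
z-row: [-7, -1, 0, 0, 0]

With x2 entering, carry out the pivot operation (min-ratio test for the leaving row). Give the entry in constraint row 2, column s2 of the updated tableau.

1/3

Ratio test on column x2 — row 1: 15/2 = 15/2; row 2: 19/3 = 19/3. Minimum is 19/3 at row 2 (s2 leaves); pivot element 3.
Divide row 2 by 3; eliminate column x2 from the other rows.
In the new row 2, the s2 entry is the old entry divided by the pivot: 1/3 = 1/3.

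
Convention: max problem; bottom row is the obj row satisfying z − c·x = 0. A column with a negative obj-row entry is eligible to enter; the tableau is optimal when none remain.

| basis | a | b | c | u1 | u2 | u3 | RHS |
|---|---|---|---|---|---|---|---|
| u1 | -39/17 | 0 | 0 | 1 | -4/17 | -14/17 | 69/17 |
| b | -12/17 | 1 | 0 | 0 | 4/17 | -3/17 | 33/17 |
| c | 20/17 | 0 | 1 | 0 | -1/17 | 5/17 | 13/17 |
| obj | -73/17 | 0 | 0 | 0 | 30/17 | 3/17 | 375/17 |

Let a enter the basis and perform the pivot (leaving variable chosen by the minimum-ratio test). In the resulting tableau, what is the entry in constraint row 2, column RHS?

12/5

Ratio test on column a — row 1: entry -39/17 ≤ 0; row 2: entry -12/17 ≤ 0; row 3: (13/17)/(20/17) = 13/20. Minimum is 13/20 at row 3 (c leaves); pivot element 20/17.
Divide row 3 by 20/17; eliminate column a from the other rows.
Row 2 update in column RHS: 33/17 − (-12/17)·(13/20) = 12/5.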